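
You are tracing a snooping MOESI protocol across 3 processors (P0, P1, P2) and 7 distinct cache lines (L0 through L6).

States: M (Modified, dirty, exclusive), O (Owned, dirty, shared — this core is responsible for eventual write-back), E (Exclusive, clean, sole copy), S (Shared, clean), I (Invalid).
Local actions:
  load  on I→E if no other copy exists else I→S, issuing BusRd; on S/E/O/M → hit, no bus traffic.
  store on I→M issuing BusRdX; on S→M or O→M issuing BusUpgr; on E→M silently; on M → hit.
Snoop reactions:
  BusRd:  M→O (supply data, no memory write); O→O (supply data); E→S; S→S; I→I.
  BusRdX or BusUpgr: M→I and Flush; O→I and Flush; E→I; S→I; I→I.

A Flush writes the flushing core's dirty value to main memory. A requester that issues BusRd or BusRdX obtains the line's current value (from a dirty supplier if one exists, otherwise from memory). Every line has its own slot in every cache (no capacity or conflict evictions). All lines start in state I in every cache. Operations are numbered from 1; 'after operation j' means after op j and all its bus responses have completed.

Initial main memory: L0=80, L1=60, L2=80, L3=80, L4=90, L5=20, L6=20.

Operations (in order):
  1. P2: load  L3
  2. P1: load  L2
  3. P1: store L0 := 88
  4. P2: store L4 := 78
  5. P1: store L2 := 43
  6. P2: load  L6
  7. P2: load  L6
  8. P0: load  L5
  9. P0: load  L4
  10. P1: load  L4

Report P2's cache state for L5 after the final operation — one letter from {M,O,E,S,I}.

state = I

step 1: P2: load  L3  ⟶  IIE  (L3)  txn=BusRd  M[L3]=80
step 2: P1: load  L2  ⟶  IEI  (L2)  txn=BusRd  M[L2]=80
step 3: P1: store L0 := 88  ⟶  IMI  (L0)  txn=BusRdX  M[L0]=80
step 4: P2: store L4 := 78  ⟶  IIM  (L4)  txn=BusRdX  M[L4]=90
step 5: P1: store L2 := 43  ⟶  IMI  (L2)  txn=∅  M[L2]=80
step 6: P2: load  L6  ⟶  IIE  (L6)  txn=BusRd  M[L6]=20
step 7: P2: load  L6  ⟶  IIE  (L6)  txn=∅  M[L6]=20
step 8: P0: load  L5  ⟶  EII  (L5)  txn=BusRd  M[L5]=20
step 9: P0: load  L4  ⟶  SIO  (L4)  txn=BusRd  M[L4]=90
step 10: P1: load  L4  ⟶  SSO  (L4)  txn=BusRd  M[L4]=90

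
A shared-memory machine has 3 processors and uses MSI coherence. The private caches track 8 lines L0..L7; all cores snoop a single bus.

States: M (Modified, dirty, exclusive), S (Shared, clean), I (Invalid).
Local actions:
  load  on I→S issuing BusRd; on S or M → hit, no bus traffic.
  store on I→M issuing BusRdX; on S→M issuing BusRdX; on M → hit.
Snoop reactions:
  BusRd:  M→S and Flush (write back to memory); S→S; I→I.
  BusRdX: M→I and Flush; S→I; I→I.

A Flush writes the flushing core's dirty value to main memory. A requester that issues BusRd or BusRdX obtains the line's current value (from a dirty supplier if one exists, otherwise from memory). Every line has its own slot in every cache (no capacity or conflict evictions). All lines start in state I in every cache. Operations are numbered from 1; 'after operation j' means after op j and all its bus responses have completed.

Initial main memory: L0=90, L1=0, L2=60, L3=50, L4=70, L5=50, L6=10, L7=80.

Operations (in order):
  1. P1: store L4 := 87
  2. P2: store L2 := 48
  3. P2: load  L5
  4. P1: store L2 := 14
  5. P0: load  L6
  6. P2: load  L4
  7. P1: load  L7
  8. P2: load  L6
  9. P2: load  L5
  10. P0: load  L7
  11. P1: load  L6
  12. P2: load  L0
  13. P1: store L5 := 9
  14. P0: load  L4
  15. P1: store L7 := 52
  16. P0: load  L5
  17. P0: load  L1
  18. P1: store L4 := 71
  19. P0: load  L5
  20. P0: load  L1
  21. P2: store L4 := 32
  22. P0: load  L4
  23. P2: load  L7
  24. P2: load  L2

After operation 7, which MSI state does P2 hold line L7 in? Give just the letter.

state = I

1. P1: store L4 := 87  bus=[BusRdX]  L4: P0=I P1=M P2=I  mem[L4]=70
2. P2: store L2 := 48  bus=[BusRdX]  L2: P0=I P1=I P2=M  mem[L2]=60
3. P2: load  L5  bus=[BusRd]  L5: P0=I P1=I P2=S  mem[L5]=50
4. P1: store L2 := 14  bus=[BusRdX,Flush]  L2: P0=I P1=M P2=I  mem[L2]=48
5. P0: load  L6  bus=[BusRd]  L6: P0=S P1=I P2=I  mem[L6]=10
6. P2: load  L4  bus=[BusRd,Flush]  L4: P0=I P1=S P2=S  mem[L4]=87
7. P1: load  L7  bus=[BusRd]  L7: P0=I P1=S P2=I  mem[L7]=80
8. P2: load  L6  bus=[BusRd]  L6: P0=S P1=I P2=S  mem[L6]=10
9. P2: load  L5  bus=[-]  L5: P0=I P1=I P2=S  mem[L5]=50
10. P0: load  L7  bus=[BusRd]  L7: P0=S P1=S P2=I  mem[L7]=80
11. P1: load  L6  bus=[BusRd]  L6: P0=S P1=S P2=S  mem[L6]=10
12. P2: load  L0  bus=[BusRd]  L0: P0=I P1=I P2=S  mem[L0]=90
13. P1: store L5 := 9  bus=[BusRdX]  L5: P0=I P1=M P2=I  mem[L5]=50
14. P0: load  L4  bus=[BusRd]  L4: P0=S P1=S P2=S  mem[L4]=87
15. P1: store L7 := 52  bus=[BusRdX]  L7: P0=I P1=M P2=I  mem[L7]=80
16. P0: load  L5  bus=[BusRd,Flush]  L5: P0=S P1=S P2=I  mem[L5]=9
17. P0: load  L1  bus=[BusRd]  L1: P0=S P1=I P2=I  mem[L1]=0
18. P1: store L4 := 71  bus=[BusRdX]  L4: P0=I P1=M P2=I  mem[L4]=87
19. P0: load  L5  bus=[-]  L5: P0=S P1=S P2=I  mem[L5]=9
20. P0: load  L1  bus=[-]  L1: P0=S P1=I P2=I  mem[L1]=0
21. P2: store L4 := 32  bus=[BusRdX,Flush]  L4: P0=I P1=I P2=M  mem[L4]=71
22. P0: load  L4  bus=[BusRd,Flush]  L4: P0=S P1=I P2=S  mem[L4]=32
23. P2: load  L7  bus=[BusRd,Flush]  L7: P0=I P1=S P2=S  mem[L7]=52
24. P2: load  L2  bus=[BusRd,Flush]  L2: P0=I P1=S P2=S  mem[L2]=14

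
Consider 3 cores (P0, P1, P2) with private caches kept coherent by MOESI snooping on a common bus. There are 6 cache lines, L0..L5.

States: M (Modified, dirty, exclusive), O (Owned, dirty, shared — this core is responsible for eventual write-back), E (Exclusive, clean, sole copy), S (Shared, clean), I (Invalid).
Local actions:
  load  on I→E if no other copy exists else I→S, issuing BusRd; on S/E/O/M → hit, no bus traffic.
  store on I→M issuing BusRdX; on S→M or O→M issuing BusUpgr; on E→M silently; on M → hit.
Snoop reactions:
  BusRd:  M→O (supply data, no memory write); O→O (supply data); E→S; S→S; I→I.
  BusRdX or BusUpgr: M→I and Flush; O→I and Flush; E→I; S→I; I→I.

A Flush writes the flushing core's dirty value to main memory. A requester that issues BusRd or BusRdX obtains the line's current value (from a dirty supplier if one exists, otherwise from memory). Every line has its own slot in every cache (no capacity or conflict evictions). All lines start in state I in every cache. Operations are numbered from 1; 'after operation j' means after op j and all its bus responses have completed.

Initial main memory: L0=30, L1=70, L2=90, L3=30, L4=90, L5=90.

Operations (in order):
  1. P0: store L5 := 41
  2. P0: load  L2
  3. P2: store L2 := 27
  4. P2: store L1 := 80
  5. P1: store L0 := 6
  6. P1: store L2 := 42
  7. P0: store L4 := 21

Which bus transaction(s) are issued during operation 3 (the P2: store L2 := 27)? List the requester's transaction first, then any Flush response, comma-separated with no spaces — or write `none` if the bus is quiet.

[1] P0: store L5 := 41 | P0:M(41), P1:I, P2:I | bus: BusRdX
[2] P0: load  L2 | P0:E(90), P1:I, P2:I | bus: BusRd
[3] P2: store L2 := 27 | P0:I, P1:I, P2:M(27) | bus: BusRdX
[4] P2: store L1 := 80 | P0:I, P1:I, P2:M(80) | bus: BusRdX
[5] P1: store L0 := 6 | P0:I, P1:M(6), P2:I | bus: BusRdX
[6] P1: store L2 := 42 | P0:I, P1:M(42), P2:I | bus: BusRdX,Flush
[7] P0: store L4 := 21 | P0:M(21), P1:I, P2:I | bus: BusRdX

bus = BusRdX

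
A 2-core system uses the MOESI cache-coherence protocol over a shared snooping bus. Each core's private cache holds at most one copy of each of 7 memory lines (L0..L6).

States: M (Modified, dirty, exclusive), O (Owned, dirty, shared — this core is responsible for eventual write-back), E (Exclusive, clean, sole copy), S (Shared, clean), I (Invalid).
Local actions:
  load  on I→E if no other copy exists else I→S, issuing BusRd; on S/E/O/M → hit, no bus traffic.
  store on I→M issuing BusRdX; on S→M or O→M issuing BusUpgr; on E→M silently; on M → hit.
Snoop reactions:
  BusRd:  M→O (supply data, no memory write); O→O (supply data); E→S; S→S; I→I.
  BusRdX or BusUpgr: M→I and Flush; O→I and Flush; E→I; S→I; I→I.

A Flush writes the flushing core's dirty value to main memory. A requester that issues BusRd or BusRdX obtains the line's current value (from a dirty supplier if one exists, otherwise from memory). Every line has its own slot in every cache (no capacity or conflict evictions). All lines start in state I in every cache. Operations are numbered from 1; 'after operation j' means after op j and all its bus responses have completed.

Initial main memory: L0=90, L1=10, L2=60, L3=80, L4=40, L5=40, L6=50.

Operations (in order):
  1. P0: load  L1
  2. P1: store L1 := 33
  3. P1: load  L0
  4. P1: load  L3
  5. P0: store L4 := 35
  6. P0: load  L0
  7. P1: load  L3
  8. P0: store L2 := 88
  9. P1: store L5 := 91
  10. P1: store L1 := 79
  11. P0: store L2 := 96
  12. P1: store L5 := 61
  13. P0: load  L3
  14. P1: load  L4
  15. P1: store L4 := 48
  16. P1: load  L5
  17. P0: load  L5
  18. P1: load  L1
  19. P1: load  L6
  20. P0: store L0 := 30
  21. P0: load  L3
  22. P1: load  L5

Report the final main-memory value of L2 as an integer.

memory[L2] = 60

step 1: P0: load  L1  ⟶  EI  (L1)  txn=BusRd  M[L1]=10
step 2: P1: store L1 := 33  ⟶  IM  (L1)  txn=BusRdX  M[L1]=10
step 3: P1: load  L0  ⟶  IE  (L0)  txn=BusRd  M[L0]=90
step 4: P1: load  L3  ⟶  IE  (L3)  txn=BusRd  M[L3]=80
step 5: P0: store L4 := 35  ⟶  MI  (L4)  txn=BusRdX  M[L4]=40
step 6: P0: load  L0  ⟶  SS  (L0)  txn=BusRd  M[L0]=90
step 7: P1: load  L3  ⟶  IE  (L3)  txn=∅  M[L3]=80
step 8: P0: store L2 := 88  ⟶  MI  (L2)  txn=BusRdX  M[L2]=60
step 9: P1: store L5 := 91  ⟶  IM  (L5)  txn=BusRdX  M[L5]=40
step 10: P1: store L1 := 79  ⟶  IM  (L1)  txn=∅  M[L1]=10
step 11: P0: store L2 := 96  ⟶  MI  (L2)  txn=∅  M[L2]=60
step 12: P1: store L5 := 61  ⟶  IM  (L5)  txn=∅  M[L5]=40
step 13: P0: load  L3  ⟶  SS  (L3)  txn=BusRd  M[L3]=80
step 14: P1: load  L4  ⟶  OS  (L4)  txn=BusRd  M[L4]=40
step 15: P1: store L4 := 48  ⟶  IM  (L4)  txn=BusUpgr+Flush  M[L4]=35
step 16: P1: load  L5  ⟶  IM  (L5)  txn=∅  M[L5]=40
step 17: P0: load  L5  ⟶  SO  (L5)  txn=BusRd  M[L5]=40
step 18: P1: load  L1  ⟶  IM  (L1)  txn=∅  M[L1]=10
step 19: P1: load  L6  ⟶  IE  (L6)  txn=BusRd  M[L6]=50
step 20: P0: store L0 := 30  ⟶  MI  (L0)  txn=BusUpgr  M[L0]=90
step 21: P0: load  L3  ⟶  SS  (L3)  txn=∅  M[L3]=80
step 22: P1: load  L5  ⟶  SO  (L5)  txn=∅  M[L5]=40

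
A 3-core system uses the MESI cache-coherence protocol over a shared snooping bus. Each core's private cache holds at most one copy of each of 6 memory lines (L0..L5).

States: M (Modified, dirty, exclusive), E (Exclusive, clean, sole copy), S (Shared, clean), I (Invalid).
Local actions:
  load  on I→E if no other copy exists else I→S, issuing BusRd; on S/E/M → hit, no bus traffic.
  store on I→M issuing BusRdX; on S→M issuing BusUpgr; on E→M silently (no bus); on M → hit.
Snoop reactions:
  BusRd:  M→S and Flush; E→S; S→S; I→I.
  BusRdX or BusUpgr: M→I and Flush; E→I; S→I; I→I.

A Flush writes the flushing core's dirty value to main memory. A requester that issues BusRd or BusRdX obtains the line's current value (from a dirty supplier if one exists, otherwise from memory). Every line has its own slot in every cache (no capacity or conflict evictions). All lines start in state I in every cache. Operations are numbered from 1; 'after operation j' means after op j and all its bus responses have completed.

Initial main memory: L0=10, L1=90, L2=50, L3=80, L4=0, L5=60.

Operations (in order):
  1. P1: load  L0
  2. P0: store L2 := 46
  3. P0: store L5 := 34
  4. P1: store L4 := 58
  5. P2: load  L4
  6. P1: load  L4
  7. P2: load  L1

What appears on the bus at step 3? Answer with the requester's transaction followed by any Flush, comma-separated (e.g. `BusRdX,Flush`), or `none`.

bus = BusRdX

[1] P1: load  L0 | P0:I, P1:E(10), P2:I | bus: BusRd
[2] P0: store L2 := 46 | P0:M(46), P1:I, P2:I | bus: BusRdX
[3] P0: store L5 := 34 | P0:M(34), P1:I, P2:I | bus: BusRdX
[4] P1: store L4 := 58 | P0:I, P1:M(58), P2:I | bus: BusRdX
[5] P2: load  L4 | P0:I, P1:S(58), P2:S(58) | bus: BusRd,Flush
[6] P1: load  L4 | P0:I, P1:S(58), P2:S(58) | bus: none
[7] P2: load  L1 | P0:I, P1:I, P2:E(90) | bus: BusRd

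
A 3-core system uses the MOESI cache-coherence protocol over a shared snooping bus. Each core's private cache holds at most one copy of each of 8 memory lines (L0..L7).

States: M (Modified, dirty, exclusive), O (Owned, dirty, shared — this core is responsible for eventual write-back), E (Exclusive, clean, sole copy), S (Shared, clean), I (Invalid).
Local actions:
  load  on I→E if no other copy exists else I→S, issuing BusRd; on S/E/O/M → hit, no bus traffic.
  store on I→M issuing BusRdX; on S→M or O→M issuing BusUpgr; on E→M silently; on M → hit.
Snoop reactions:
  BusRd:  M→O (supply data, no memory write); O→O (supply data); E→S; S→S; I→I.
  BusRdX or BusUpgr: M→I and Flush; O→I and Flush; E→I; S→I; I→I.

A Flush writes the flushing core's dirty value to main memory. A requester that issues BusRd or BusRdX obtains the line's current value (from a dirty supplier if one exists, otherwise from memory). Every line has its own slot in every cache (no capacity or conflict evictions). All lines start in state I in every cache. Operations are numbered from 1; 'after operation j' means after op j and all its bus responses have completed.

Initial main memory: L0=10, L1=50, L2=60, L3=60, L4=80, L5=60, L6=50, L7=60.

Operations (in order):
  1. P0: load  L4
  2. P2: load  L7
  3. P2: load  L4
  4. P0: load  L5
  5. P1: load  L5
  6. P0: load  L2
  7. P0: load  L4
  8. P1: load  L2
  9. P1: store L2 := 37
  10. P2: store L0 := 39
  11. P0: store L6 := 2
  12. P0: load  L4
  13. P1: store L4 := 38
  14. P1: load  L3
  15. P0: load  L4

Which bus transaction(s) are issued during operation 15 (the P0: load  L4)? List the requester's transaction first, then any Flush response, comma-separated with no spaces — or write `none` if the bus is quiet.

bus = BusRd

1. P0: load  L4  bus=[BusRd]  L4: P0=E P1=I P2=I  mem[L4]=80
2. P2: load  L7  bus=[BusRd]  L7: P0=I P1=I P2=E  mem[L7]=60
3. P2: load  L4  bus=[BusRd]  L4: P0=S P1=I P2=S  mem[L4]=80
4. P0: load  L5  bus=[BusRd]  L5: P0=E P1=I P2=I  mem[L5]=60
5. P1: load  L5  bus=[BusRd]  L5: P0=S P1=S P2=I  mem[L5]=60
6. P0: load  L2  bus=[BusRd]  L2: P0=E P1=I P2=I  mem[L2]=60
7. P0: load  L4  bus=[-]  L4: P0=S P1=I P2=S  mem[L4]=80
8. P1: load  L2  bus=[BusRd]  L2: P0=S P1=S P2=I  mem[L2]=60
9. P1: store L2 := 37  bus=[BusUpgr]  L2: P0=I P1=M P2=I  mem[L2]=60
10. P2: store L0 := 39  bus=[BusRdX]  L0: P0=I P1=I P2=M  mem[L0]=10
11. P0: store L6 := 2  bus=[BusRdX]  L6: P0=M P1=I P2=I  mem[L6]=50
12. P0: load  L4  bus=[-]  L4: P0=S P1=I P2=S  mem[L4]=80
13. P1: store L4 := 38  bus=[BusRdX]  L4: P0=I P1=M P2=I  mem[L4]=80
14. P1: load  L3  bus=[BusRd]  L3: P0=I P1=E P2=I  mem[L3]=60
15. P0: load  L4  bus=[BusRd]  L4: P0=S P1=O P2=I  mem[L4]=80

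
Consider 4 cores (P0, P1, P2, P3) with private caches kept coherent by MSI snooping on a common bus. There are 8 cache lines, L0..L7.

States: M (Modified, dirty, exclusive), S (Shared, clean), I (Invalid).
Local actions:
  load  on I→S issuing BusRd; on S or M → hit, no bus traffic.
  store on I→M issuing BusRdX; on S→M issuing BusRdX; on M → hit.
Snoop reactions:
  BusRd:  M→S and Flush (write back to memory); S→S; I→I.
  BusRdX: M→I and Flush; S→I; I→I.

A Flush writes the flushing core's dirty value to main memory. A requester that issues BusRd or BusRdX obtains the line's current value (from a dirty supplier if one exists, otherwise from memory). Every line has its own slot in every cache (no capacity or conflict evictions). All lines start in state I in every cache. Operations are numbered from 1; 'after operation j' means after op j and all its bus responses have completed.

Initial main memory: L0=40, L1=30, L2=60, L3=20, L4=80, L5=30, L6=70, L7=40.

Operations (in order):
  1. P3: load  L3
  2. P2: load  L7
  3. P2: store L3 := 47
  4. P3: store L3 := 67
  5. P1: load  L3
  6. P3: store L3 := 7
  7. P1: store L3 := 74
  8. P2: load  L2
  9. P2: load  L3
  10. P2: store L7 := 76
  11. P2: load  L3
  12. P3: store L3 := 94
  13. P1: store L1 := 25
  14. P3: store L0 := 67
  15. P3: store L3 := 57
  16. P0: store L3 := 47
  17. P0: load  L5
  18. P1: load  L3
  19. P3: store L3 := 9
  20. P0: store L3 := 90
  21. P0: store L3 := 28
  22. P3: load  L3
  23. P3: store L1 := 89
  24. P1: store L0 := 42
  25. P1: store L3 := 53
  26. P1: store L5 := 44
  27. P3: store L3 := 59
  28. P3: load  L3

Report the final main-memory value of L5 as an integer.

memory[L5] = 30

[1] P3: load  L3 | P0:I, P1:I, P2:I, P3:S(20) | bus: BusRd
[2] P2: load  L7 | P0:I, P1:I, P2:S(40), P3:I | bus: BusRd
[3] P2: store L3 := 47 | P0:I, P1:I, P2:M(47), P3:I | bus: BusRdX
[4] P3: store L3 := 67 | P0:I, P1:I, P2:I, P3:M(67) | bus: BusRdX,Flush
[5] P1: load  L3 | P0:I, P1:S(67), P2:I, P3:S(67) | bus: BusRd,Flush
[6] P3: store L3 := 7 | P0:I, P1:I, P2:I, P3:M(7) | bus: BusRdX
[7] P1: store L3 := 74 | P0:I, P1:M(74), P2:I, P3:I | bus: BusRdX,Flush
[8] P2: load  L2 | P0:I, P1:I, P2:S(60), P3:I | bus: BusRd
[9] P2: load  L3 | P0:I, P1:S(74), P2:S(74), P3:I | bus: BusRd,Flush
[10] P2: store L7 := 76 | P0:I, P1:I, P2:M(76), P3:I | bus: BusRdX
[11] P2: load  L3 | P0:I, P1:S(74), P2:S(74), P3:I | bus: none
[12] P3: store L3 := 94 | P0:I, P1:I, P2:I, P3:M(94) | bus: BusRdX
[13] P1: store L1 := 25 | P0:I, P1:M(25), P2:I, P3:I | bus: BusRdX
[14] P3: store L0 := 67 | P0:I, P1:I, P2:I, P3:M(67) | bus: BusRdX
[15] P3: store L3 := 57 | P0:I, P1:I, P2:I, P3:M(57) | bus: none
[16] P0: store L3 := 47 | P0:M(47), P1:I, P2:I, P3:I | bus: BusRdX,Flush
[17] P0: load  L5 | P0:S(30), P1:I, P2:I, P3:I | bus: BusRd
[18] P1: load  L3 | P0:S(47), P1:S(47), P2:I, P3:I | bus: BusRd,Flush
[19] P3: store L3 := 9 | P0:I, P1:I, P2:I, P3:M(9) | bus: BusRdX
[20] P0: store L3 := 90 | P0:M(90), P1:I, P2:I, P3:I | bus: BusRdX,Flush
[21] P0: store L3 := 28 | P0:M(28), P1:I, P2:I, P3:I | bus: none
[22] P3: load  L3 | P0:S(28), P1:I, P2:I, P3:S(28) | bus: BusRd,Flush
[23] P3: store L1 := 89 | P0:I, P1:I, P2:I, P3:M(89) | bus: BusRdX,Flush
[24] P1: store L0 := 42 | P0:I, P1:M(42), P2:I, P3:I | bus: BusRdX,Flush
[25] P1: store L3 := 53 | P0:I, P1:M(53), P2:I, P3:I | bus: BusRdX
[26] P1: store L5 := 44 | P0:I, P1:M(44), P2:I, P3:I | bus: BusRdX
[27] P3: store L3 := 59 | P0:I, P1:I, P2:I, P3:M(59) | bus: BusRdX,Flush
[28] P3: load  L3 | P0:I, P1:I, P2:I, P3:M(59) | bus: none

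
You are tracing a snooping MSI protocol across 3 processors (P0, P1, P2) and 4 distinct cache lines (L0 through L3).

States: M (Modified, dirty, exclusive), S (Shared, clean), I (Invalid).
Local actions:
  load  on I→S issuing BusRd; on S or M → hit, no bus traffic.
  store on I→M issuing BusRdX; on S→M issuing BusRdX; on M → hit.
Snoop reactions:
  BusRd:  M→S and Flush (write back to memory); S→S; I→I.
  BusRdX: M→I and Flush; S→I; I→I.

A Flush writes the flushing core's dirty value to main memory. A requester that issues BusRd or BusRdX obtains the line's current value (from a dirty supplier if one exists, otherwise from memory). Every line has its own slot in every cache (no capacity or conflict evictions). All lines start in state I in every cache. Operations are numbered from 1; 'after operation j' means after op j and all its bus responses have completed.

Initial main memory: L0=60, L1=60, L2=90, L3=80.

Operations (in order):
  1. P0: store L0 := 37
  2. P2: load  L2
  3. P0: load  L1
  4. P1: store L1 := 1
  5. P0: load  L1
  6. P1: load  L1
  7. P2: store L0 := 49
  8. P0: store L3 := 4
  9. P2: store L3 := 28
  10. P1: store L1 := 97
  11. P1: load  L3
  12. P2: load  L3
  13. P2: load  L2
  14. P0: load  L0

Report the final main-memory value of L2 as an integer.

  op1 P0: store L0 := 37 → M/I/I on L0; bus BusRdX; mem=60
  op2 P2: load  L2 → I/I/S on L2; bus BusRd; mem=90
  op3 P0: load  L1 → S/I/I on L1; bus BusRd; mem=60
  op4 P1: store L1 := 1 → I/M/I on L1; bus BusRdX; mem=60
  op5 P0: load  L1 → S/S/I on L1; bus BusRd Flush; mem=1
  op6 P1: load  L1 → S/S/I on L1; bus (none); mem=1
  op7 P2: store L0 := 49 → I/I/M on L0; bus BusRdX Flush; mem=37
  op8 P0: store L3 := 4 → M/I/I on L3; bus BusRdX; mem=80
  op9 P2: store L3 := 28 → I/I/M on L3; bus BusRdX Flush; mem=4
  op10 P1: store L1 := 97 → I/M/I on L1; bus BusRdX; mem=1
  op11 P1: load  L3 → I/S/S on L3; bus BusRd Flush; mem=28
  op12 P2: load  L3 → I/S/S on L3; bus (none); mem=28
  op13 P2: load  L2 → I/I/S on L2; bus (none); mem=90
  op14 P0: load  L0 → S/I/S on L0; bus BusRd Flush; mem=49

memory[L2] = 90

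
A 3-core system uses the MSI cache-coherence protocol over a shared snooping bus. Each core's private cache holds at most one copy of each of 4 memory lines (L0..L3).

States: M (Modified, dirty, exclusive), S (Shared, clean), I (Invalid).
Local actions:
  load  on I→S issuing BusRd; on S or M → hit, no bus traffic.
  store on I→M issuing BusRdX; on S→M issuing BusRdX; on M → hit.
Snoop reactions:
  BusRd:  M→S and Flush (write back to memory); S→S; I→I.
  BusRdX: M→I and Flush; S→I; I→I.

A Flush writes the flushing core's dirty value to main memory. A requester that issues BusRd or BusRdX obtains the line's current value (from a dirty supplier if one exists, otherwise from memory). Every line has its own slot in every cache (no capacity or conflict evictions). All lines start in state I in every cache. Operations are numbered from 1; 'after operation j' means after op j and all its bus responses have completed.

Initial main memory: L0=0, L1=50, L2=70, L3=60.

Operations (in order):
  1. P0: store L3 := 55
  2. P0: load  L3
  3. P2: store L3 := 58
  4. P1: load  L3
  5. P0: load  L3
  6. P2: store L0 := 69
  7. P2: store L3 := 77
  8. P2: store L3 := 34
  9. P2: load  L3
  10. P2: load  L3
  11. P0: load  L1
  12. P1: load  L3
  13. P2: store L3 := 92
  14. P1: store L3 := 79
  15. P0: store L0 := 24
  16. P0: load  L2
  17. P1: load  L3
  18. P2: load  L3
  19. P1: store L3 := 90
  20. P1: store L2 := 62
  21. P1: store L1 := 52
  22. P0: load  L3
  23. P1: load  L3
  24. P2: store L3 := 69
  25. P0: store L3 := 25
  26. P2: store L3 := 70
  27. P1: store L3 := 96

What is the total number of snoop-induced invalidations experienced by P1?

invalidations = 3

step 1: P0: store L3 := 55  ⟶  MII  (L3)  txn=BusRdX  M[L3]=60
step 2: P0: load  L3  ⟶  MII  (L3)  txn=∅  M[L3]=60
step 3: P2: store L3 := 58  ⟶  IIM  (L3)  txn=BusRdX+Flush  M[L3]=55
step 4: P1: load  L3  ⟶  ISS  (L3)  txn=BusRd+Flush  M[L3]=58
step 5: P0: load  L3  ⟶  SSS  (L3)  txn=BusRd  M[L3]=58
step 6: P2: store L0 := 69  ⟶  IIM  (L0)  txn=BusRdX  M[L0]=0
step 7: P2: store L3 := 77  ⟶  IIM  (L3)  txn=BusRdX  M[L3]=58
step 8: P2: store L3 := 34  ⟶  IIM  (L3)  txn=∅  M[L3]=58
step 9: P2: load  L3  ⟶  IIM  (L3)  txn=∅  M[L3]=58
step 10: P2: load  L3  ⟶  IIM  (L3)  txn=∅  M[L3]=58
step 11: P0: load  L1  ⟶  SII  (L1)  txn=BusRd  M[L1]=50
step 12: P1: load  L3  ⟶  ISS  (L3)  txn=BusRd+Flush  M[L3]=34
step 13: P2: store L3 := 92  ⟶  IIM  (L3)  txn=BusRdX  M[L3]=34
step 14: P1: store L3 := 79  ⟶  IMI  (L3)  txn=BusRdX+Flush  M[L3]=92
step 15: P0: store L0 := 24  ⟶  MII  (L0)  txn=BusRdX+Flush  M[L0]=69
step 16: P0: load  L2  ⟶  SII  (L2)  txn=BusRd  M[L2]=70
step 17: P1: load  L3  ⟶  IMI  (L3)  txn=∅  M[L3]=92
step 18: P2: load  L3  ⟶  ISS  (L3)  txn=BusRd+Flush  M[L3]=79
step 19: P1: store L3 := 90  ⟶  IMI  (L3)  txn=BusRdX  M[L3]=79
step 20: P1: store L2 := 62  ⟶  IMI  (L2)  txn=BusRdX  M[L2]=70
step 21: P1: store L1 := 52  ⟶  IMI  (L1)  txn=BusRdX  M[L1]=50
step 22: P0: load  L3  ⟶  SSI  (L3)  txn=BusRd+Flush  M[L3]=90
step 23: P1: load  L3  ⟶  SSI  (L3)  txn=∅  M[L3]=90
step 24: P2: store L3 := 69  ⟶  IIM  (L3)  txn=BusRdX  M[L3]=90
step 25: P0: store L3 := 25  ⟶  MII  (L3)  txn=BusRdX+Flush  M[L3]=69
step 26: P2: store L3 := 70  ⟶  IIM  (L3)  txn=BusRdX+Flush  M[L3]=25
step 27: P1: store L3 := 96  ⟶  IMI  (L3)  txn=BusRdX+Flush  M[L3]=70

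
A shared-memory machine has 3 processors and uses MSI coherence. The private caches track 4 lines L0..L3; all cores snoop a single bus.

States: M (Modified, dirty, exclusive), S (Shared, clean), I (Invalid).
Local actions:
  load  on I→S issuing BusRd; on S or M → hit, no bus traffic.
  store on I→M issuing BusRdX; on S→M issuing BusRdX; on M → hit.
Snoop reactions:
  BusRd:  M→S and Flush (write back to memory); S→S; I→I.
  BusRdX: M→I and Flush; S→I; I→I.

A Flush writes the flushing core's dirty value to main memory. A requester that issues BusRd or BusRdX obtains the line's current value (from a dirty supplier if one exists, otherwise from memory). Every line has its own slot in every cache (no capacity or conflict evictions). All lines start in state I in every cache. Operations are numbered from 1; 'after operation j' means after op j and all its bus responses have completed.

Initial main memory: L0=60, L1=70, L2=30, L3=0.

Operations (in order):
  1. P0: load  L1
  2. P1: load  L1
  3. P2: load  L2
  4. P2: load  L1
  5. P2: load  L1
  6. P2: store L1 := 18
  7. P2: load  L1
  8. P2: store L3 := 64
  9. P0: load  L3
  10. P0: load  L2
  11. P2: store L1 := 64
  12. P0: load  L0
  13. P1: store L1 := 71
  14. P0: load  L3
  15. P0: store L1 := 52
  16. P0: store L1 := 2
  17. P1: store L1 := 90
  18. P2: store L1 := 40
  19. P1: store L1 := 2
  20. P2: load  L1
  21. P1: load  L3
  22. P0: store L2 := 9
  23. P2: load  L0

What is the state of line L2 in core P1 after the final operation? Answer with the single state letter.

state = I

[1] P0: load  L1 | P0:S(70), P1:I, P2:I | bus: BusRd
[2] P1: load  L1 | P0:S(70), P1:S(70), P2:I | bus: BusRd
[3] P2: load  L2 | P0:I, P1:I, P2:S(30) | bus: BusRd
[4] P2: load  L1 | P0:S(70), P1:S(70), P2:S(70) | bus: BusRd
[5] P2: load  L1 | P0:S(70), P1:S(70), P2:S(70) | bus: none
[6] P2: store L1 := 18 | P0:I, P1:I, P2:M(18) | bus: BusRdX
[7] P2: load  L1 | P0:I, P1:I, P2:M(18) | bus: none
[8] P2: store L3 := 64 | P0:I, P1:I, P2:M(64) | bus: BusRdX
[9] P0: load  L3 | P0:S(64), P1:I, P2:S(64) | bus: BusRd,Flush
[10] P0: load  L2 | P0:S(30), P1:I, P2:S(30) | bus: BusRd
[11] P2: store L1 := 64 | P0:I, P1:I, P2:M(64) | bus: none
[12] P0: load  L0 | P0:S(60), P1:I, P2:I | bus: BusRd
[13] P1: store L1 := 71 | P0:I, P1:M(71), P2:I | bus: BusRdX,Flush
[14] P0: load  L3 | P0:S(64), P1:I, P2:S(64) | bus: none
[15] P0: store L1 := 52 | P0:M(52), P1:I, P2:I | bus: BusRdX,Flush
[16] P0: store L1 := 2 | P0:M(2), P1:I, P2:I | bus: none
[17] P1: store L1 := 90 | P0:I, P1:M(90), P2:I | bus: BusRdX,Flush
[18] P2: store L1 := 40 | P0:I, P1:I, P2:M(40) | bus: BusRdX,Flush
[19] P1: store L1 := 2 | P0:I, P1:M(2), P2:I | bus: BusRdX,Flush
[20] P2: load  L1 | P0:I, P1:S(2), P2:S(2) | bus: BusRd,Flush
[21] P1: load  L3 | P0:S(64), P1:S(64), P2:S(64) | bus: BusRd
[22] P0: store L2 := 9 | P0:M(9), P1:I, P2:I | bus: BusRdX
[23] P2: load  L0 | P0:S(60), P1:I, P2:S(60) | bus: BusRd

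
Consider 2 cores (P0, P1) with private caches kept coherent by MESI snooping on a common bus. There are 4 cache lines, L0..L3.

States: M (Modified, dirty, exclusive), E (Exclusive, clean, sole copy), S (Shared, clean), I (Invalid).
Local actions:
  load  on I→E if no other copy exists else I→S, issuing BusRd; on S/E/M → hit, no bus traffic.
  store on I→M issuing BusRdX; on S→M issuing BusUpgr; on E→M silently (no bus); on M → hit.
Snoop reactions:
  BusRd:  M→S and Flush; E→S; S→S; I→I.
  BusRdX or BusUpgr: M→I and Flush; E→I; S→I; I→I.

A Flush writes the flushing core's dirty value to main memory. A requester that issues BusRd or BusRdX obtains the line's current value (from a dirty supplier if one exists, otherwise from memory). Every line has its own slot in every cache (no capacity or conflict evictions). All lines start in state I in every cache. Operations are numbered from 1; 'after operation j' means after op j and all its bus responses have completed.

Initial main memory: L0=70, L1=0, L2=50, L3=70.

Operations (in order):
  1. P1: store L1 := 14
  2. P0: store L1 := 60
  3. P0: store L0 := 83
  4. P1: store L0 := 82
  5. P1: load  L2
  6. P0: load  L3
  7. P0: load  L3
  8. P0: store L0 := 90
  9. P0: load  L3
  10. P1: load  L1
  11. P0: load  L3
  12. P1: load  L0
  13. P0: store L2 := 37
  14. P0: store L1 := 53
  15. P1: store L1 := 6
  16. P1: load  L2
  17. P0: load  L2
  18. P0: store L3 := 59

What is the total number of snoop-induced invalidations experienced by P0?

invalidations = 2

step 1: P1: store L1 := 14  ⟶  IM  (L1)  txn=BusRdX  M[L1]=0
step 2: P0: store L1 := 60  ⟶  MI  (L1)  txn=BusRdX+Flush  M[L1]=14
step 3: P0: store L0 := 83  ⟶  MI  (L0)  txn=BusRdX  M[L0]=70
step 4: P1: store L0 := 82  ⟶  IM  (L0)  txn=BusRdX+Flush  M[L0]=83
step 5: P1: load  L2  ⟶  IE  (L2)  txn=BusRd  M[L2]=50
step 6: P0: load  L3  ⟶  EI  (L3)  txn=BusRd  M[L3]=70
step 7: P0: load  L3  ⟶  EI  (L3)  txn=∅  M[L3]=70
step 8: P0: store L0 := 90  ⟶  MI  (L0)  txn=BusRdX+Flush  M[L0]=82
step 9: P0: load  L3  ⟶  EI  (L3)  txn=∅  M[L3]=70
step 10: P1: load  L1  ⟶  SS  (L1)  txn=BusRd+Flush  M[L1]=60
step 11: P0: load  L3  ⟶  EI  (L3)  txn=∅  M[L3]=70
step 12: P1: load  L0  ⟶  SS  (L0)  txn=BusRd+Flush  M[L0]=90
step 13: P0: store L2 := 37  ⟶  MI  (L2)  txn=BusRdX  M[L2]=50
step 14: P0: store L1 := 53  ⟶  MI  (L1)  txn=BusUpgr  M[L1]=60
step 15: P1: store L1 := 6  ⟶  IM  (L1)  txn=BusRdX+Flush  M[L1]=53
step 16: P1: load  L2  ⟶  SS  (L2)  txn=BusRd+Flush  M[L2]=37
step 17: P0: load  L2  ⟶  SS  (L2)  txn=∅  M[L2]=37
step 18: P0: store L3 := 59  ⟶  MI  (L3)  txn=∅  M[L3]=70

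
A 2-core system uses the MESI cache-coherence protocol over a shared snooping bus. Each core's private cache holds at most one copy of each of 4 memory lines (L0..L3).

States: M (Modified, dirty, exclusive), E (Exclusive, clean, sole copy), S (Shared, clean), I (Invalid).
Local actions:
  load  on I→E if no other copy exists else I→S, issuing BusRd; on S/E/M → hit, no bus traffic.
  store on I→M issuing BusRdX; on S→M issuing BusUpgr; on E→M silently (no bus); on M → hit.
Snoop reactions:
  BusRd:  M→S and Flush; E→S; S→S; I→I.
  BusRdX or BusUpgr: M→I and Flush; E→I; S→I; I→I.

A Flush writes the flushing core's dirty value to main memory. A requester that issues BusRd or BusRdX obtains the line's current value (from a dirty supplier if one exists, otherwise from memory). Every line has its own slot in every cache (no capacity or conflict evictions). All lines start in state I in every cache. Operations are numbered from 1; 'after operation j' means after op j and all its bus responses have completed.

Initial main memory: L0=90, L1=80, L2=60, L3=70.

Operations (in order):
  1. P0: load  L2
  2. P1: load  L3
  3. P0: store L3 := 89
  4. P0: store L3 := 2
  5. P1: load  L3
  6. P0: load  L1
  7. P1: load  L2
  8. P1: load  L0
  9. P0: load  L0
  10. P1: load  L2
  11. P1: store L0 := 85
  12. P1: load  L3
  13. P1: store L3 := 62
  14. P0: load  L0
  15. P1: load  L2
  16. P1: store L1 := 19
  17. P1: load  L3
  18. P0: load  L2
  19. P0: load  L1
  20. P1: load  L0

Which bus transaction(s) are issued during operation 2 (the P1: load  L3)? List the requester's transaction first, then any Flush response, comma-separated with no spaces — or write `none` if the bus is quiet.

bus = BusRd

step 1: P0: load  L2  ⟶  EI  (L2)  txn=BusRd  M[L2]=60
step 2: P1: load  L3  ⟶  IE  (L3)  txn=BusRd  M[L3]=70
step 3: P0: store L3 := 89  ⟶  MI  (L3)  txn=BusRdX  M[L3]=70
step 4: P0: store L3 := 2  ⟶  MI  (L3)  txn=∅  M[L3]=70
step 5: P1: load  L3  ⟶  SS  (L3)  txn=BusRd+Flush  M[L3]=2
step 6: P0: load  L1  ⟶  EI  (L1)  txn=BusRd  M[L1]=80
step 7: P1: load  L2  ⟶  SS  (L2)  txn=BusRd  M[L2]=60
step 8: P1: load  L0  ⟶  IE  (L0)  txn=BusRd  M[L0]=90
step 9: P0: load  L0  ⟶  SS  (L0)  txn=BusRd  M[L0]=90
step 10: P1: load  L2  ⟶  SS  (L2)  txn=∅  M[L2]=60
step 11: P1: store L0 := 85  ⟶  IM  (L0)  txn=BusUpgr  M[L0]=90
step 12: P1: load  L3  ⟶  SS  (L3)  txn=∅  M[L3]=2
step 13: P1: store L3 := 62  ⟶  IM  (L3)  txn=BusUpgr  M[L3]=2
step 14: P0: load  L0  ⟶  SS  (L0)  txn=BusRd+Flush  M[L0]=85
step 15: P1: load  L2  ⟶  SS  (L2)  txn=∅  M[L2]=60
step 16: P1: store L1 := 19  ⟶  IM  (L1)  txn=BusRdX  M[L1]=80
step 17: P1: load  L3  ⟶  IM  (L3)  txn=∅  M[L3]=2
step 18: P0: load  L2  ⟶  SS  (L2)  txn=∅  M[L2]=60
step 19: P0: load  L1  ⟶  SS  (L1)  txn=BusRd+Flush  M[L1]=19
step 20: P1: load  L0  ⟶  SS  (L0)  txn=∅  M[L0]=85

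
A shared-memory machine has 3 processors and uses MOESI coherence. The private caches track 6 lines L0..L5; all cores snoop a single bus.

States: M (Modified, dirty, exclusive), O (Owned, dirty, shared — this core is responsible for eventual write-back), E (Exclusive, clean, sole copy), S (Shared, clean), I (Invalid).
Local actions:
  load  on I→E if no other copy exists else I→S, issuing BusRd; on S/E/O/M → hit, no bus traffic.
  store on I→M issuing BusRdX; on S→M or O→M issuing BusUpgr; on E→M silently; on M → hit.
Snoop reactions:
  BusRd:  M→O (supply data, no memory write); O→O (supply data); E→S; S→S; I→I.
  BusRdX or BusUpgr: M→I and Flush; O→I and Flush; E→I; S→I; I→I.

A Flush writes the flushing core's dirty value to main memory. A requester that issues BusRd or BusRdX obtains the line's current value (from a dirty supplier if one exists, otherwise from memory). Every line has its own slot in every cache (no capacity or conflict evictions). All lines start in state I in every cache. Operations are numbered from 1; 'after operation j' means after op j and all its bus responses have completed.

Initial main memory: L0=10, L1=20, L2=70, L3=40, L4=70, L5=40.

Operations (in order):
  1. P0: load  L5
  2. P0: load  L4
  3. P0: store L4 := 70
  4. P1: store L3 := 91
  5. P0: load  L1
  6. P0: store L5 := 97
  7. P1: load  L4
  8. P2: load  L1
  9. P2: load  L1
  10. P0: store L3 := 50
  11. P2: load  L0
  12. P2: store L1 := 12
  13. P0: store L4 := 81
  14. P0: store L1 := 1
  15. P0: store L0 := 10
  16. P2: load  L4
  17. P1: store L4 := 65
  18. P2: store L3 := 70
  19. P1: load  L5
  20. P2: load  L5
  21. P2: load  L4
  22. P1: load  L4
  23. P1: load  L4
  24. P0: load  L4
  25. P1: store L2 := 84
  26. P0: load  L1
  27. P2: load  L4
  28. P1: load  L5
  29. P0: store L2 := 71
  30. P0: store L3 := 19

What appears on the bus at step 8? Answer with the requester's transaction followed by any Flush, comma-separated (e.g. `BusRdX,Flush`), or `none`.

1. P0: load  L5  bus=[BusRd]  L5: P0=E P1=I P2=I  mem[L5]=40
2. P0: load  L4  bus=[BusRd]  L4: P0=E P1=I P2=I  mem[L4]=70
3. P0: store L4 := 70  bus=[-]  L4: P0=M P1=I P2=I  mem[L4]=70
4. P1: store L3 := 91  bus=[BusRdX]  L3: P0=I P1=M P2=I  mem[L3]=40
5. P0: load  L1  bus=[BusRd]  L1: P0=E P1=I P2=I  mem[L1]=20
6. P0: store L5 := 97  bus=[-]  L5: P0=M P1=I P2=I  mem[L5]=40
7. P1: load  L4  bus=[BusRd]  L4: P0=O P1=S P2=I  mem[L4]=70
8. P2: load  L1  bus=[BusRd]  L1: P0=S P1=I P2=S  mem[L1]=20
9. P2: load  L1  bus=[-]  L1: P0=S P1=I P2=S  mem[L1]=20
10. P0: store L3 := 50  bus=[BusRdX,Flush]  L3: P0=M P1=I P2=I  mem[L3]=91
11. P2: load  L0  bus=[BusRd]  L0: P0=I P1=I P2=E  mem[L0]=10
12. P2: store L1 := 12  bus=[BusUpgr]  L1: P0=I P1=I P2=M  mem[L1]=20
13. P0: store L4 := 81  bus=[BusUpgr]  L4: P0=M P1=I P2=I  mem[L4]=70
14. P0: store L1 := 1  bus=[BusRdX,Flush]  L1: P0=M P1=I P2=I  mem[L1]=12
15. P0: store L0 := 10  bus=[BusRdX]  L0: P0=M P1=I P2=I  mem[L0]=10
16. P2: load  L4  bus=[BusRd]  L4: P0=O P1=I P2=S  mem[L4]=70
17. P1: store L4 := 65  bus=[BusRdX,Flush]  L4: P0=I P1=M P2=I  mem[L4]=81
18. P2: store L3 := 70  bus=[BusRdX,Flush]  L3: P0=I P1=I P2=M  mem[L3]=50
19. P1: load  L5  bus=[BusRd]  L5: P0=O P1=S P2=I  mem[L5]=40
20. P2: load  L5  bus=[BusRd]  L5: P0=O P1=S P2=S  mem[L5]=40
21. P2: load  L4  bus=[BusRd]  L4: P0=I P1=O P2=S  mem[L4]=81
22. P1: load  L4  bus=[-]  L4: P0=I P1=O P2=S  mem[L4]=81
23. P1: load  L4  bus=[-]  L4: P0=I P1=O P2=S  mem[L4]=81
24. P0: load  L4  bus=[BusRd]  L4: P0=S P1=O P2=S  mem[L4]=81
25. P1: store L2 := 84  bus=[BusRdX]  L2: P0=I P1=M P2=I  mem[L2]=70
26. P0: load  L1  bus=[-]  L1: P0=M P1=I P2=I  mem[L1]=12
27. P2: load  L4  bus=[-]  L4: P0=S P1=O P2=S  mem[L4]=81
28. P1: load  L5  bus=[-]  L5: P0=O P1=S P2=S  mem[L5]=40
29. P0: store L2 := 71  bus=[BusRdX,Flush]  L2: P0=M P1=I P2=I  mem[L2]=84
30. P0: store L3 := 19  bus=[BusRdX,Flush]  L3: P0=M P1=I P2=I  mem[L3]=70

bus = BusRd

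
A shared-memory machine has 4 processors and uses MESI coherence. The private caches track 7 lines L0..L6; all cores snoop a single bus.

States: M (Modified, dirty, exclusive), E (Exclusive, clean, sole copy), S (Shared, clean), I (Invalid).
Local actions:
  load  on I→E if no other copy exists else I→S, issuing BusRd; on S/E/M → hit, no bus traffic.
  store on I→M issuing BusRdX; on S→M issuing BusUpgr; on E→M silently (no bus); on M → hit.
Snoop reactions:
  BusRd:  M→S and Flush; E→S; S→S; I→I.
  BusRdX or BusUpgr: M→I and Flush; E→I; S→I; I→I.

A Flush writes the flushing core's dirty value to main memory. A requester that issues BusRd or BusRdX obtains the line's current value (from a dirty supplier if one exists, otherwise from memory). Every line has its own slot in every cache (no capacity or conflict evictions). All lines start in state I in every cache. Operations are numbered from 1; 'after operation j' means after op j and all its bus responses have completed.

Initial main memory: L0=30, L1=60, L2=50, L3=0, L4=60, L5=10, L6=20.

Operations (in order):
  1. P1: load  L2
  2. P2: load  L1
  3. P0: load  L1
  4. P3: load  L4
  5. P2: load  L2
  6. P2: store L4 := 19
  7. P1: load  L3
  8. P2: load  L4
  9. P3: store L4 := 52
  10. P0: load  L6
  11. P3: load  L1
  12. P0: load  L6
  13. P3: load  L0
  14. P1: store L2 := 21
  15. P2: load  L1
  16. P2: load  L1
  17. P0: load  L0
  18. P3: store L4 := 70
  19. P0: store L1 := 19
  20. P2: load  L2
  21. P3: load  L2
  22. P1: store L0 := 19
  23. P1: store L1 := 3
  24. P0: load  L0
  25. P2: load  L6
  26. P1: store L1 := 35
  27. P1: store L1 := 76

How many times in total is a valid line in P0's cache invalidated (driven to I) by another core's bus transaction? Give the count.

1. P1: load  L2  bus=[BusRd]  L2: P0=I P1=E P2=I P3=I  mem[L2]=50
2. P2: load  L1  bus=[BusRd]  L1: P0=I P1=I P2=E P3=I  mem[L1]=60
3. P0: load  L1  bus=[BusRd]  L1: P0=S P1=I P2=S P3=I  mem[L1]=60
4. P3: load  L4  bus=[BusRd]  L4: P0=I P1=I P2=I P3=E  mem[L4]=60
5. P2: load  L2  bus=[BusRd]  L2: P0=I P1=S P2=S P3=I  mem[L2]=50
6. P2: store L4 := 19  bus=[BusRdX]  L4: P0=I P1=I P2=M P3=I  mem[L4]=60
7. P1: load  L3  bus=[BusRd]  L3: P0=I P1=E P2=I P3=I  mem[L3]=0
8. P2: load  L4  bus=[-]  L4: P0=I P1=I P2=M P3=I  mem[L4]=60
9. P3: store L4 := 52  bus=[BusRdX,Flush]  L4: P0=I P1=I P2=I P3=M  mem[L4]=19
10. P0: load  L6  bus=[BusRd]  L6: P0=E P1=I P2=I P3=I  mem[L6]=20
11. P3: load  L1  bus=[BusRd]  L1: P0=S P1=I P2=S P3=S  mem[L1]=60
12. P0: load  L6  bus=[-]  L6: P0=E P1=I P2=I P3=I  mem[L6]=20
13. P3: load  L0  bus=[BusRd]  L0: P0=I P1=I P2=I P3=E  mem[L0]=30
14. P1: store L2 := 21  bus=[BusUpgr]  L2: P0=I P1=M P2=I P3=I  mem[L2]=50
15. P2: load  L1  bus=[-]  L1: P0=S P1=I P2=S P3=S  mem[L1]=60
16. P2: load  L1  bus=[-]  L1: P0=S P1=I P2=S P3=S  mem[L1]=60
17. P0: load  L0  bus=[BusRd]  L0: P0=S P1=I P2=I P3=S  mem[L0]=30
18. P3: store L4 := 70  bus=[-]  L4: P0=I P1=I P2=I P3=M  mem[L4]=19
19. P0: store L1 := 19  bus=[BusUpgr]  L1: P0=M P1=I P2=I P3=I  mem[L1]=60
20. P2: load  L2  bus=[BusRd,Flush]  L2: P0=I P1=S P2=S P3=I  mem[L2]=21
21. P3: load  L2  bus=[BusRd]  L2: P0=I P1=S P2=S P3=S  mem[L2]=21
22. P1: store L0 := 19  bus=[BusRdX]  L0: P0=I P1=M P2=I P3=I  mem[L0]=30
23. P1: store L1 := 3  bus=[BusRdX,Flush]  L1: P0=I P1=M P2=I P3=I  mem[L1]=19
24. P0: load  L0  bus=[BusRd,Flush]  L0: P0=S P1=S P2=I P3=I  mem[L0]=19
25. P2: load  L6  bus=[BusRd]  L6: P0=S P1=I P2=S P3=I  mem[L6]=20
26. P1: store L1 := 35  bus=[-]  L1: P0=I P1=M P2=I P3=I  mem[L1]=19
27. P1: store L1 := 76  bus=[-]  L1: P0=I P1=M P2=I P3=I  mem[L1]=19

invalidations = 2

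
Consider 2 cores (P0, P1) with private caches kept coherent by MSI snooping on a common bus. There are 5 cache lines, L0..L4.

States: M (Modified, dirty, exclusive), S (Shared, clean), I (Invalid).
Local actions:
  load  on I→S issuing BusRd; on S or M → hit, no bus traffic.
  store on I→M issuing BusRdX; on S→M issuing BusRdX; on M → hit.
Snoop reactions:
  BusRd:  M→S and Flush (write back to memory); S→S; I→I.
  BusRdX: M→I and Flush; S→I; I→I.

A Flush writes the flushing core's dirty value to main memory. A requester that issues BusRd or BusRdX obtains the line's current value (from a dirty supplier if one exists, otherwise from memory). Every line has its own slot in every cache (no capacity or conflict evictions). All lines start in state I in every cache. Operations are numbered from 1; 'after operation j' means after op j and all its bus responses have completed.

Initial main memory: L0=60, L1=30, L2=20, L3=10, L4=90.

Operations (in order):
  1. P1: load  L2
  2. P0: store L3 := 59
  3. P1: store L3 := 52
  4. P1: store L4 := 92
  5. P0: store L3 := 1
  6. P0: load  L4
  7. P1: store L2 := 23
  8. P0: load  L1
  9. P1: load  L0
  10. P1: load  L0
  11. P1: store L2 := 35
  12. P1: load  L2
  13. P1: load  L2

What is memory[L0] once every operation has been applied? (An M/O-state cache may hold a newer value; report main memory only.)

memory[L0] = 60

[1] P1: load  L2 | P0:I, P1:S(20) | bus: BusRd
[2] P0: store L3 := 59 | P0:M(59), P1:I | bus: BusRdX
[3] P1: store L3 := 52 | P0:I, P1:M(52) | bus: BusRdX,Flush
[4] P1: store L4 := 92 | P0:I, P1:M(92) | bus: BusRdX
[5] P0: store L3 := 1 | P0:M(1), P1:I | bus: BusRdX,Flush
[6] P0: load  L4 | P0:S(92), P1:S(92) | bus: BusRd,Flush
[7] P1: store L2 := 23 | P0:I, P1:M(23) | bus: BusRdX
[8] P0: load  L1 | P0:S(30), P1:I | bus: BusRd
[9] P1: load  L0 | P0:I, P1:S(60) | bus: BusRd
[10] P1: load  L0 | P0:I, P1:S(60) | bus: none
[11] P1: store L2 := 35 | P0:I, P1:M(35) | bus: none
[12] P1: load  L2 | P0:I, P1:M(35) | bus: none
[13] P1: load  L2 | P0:I, P1:M(35) | bus: none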